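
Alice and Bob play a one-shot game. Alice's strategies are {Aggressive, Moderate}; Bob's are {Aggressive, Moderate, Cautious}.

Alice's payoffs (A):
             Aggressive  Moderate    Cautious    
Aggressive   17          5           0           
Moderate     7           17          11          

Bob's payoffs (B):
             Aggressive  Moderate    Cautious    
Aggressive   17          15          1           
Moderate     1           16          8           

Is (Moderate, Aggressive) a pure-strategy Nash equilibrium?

Holding Bob at Aggressive: Alice gets 7 from Moderate but could get 17 by switching to Aggressive. Alice has a profitable deviation.

No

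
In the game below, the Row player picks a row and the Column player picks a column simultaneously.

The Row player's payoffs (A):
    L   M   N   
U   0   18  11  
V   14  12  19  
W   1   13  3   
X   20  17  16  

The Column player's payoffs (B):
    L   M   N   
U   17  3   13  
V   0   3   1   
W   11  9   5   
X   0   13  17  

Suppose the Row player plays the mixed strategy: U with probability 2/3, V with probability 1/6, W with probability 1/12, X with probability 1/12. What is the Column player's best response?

The Column player's best reply maximizes expected payoff against the mix.
L: (2/3)·17 + (1/6)·0 + (1/12)·11 + (1/12)·0 = 49/4
M: (2/3)·3 + (1/6)·3 + (1/12)·9 + (1/12)·13 = 13/3
N: (2/3)·13 + (1/6)·1 + (1/12)·5 + (1/12)·17 = 32/3
Highest expected payoff is 49/4, from L.

L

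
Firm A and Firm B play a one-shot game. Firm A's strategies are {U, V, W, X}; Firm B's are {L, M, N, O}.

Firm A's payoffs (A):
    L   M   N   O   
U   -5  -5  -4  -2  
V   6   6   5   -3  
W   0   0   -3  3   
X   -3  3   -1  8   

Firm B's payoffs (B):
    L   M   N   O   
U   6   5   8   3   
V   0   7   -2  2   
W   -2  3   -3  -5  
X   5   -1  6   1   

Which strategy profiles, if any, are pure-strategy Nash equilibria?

Find each player's best response to every opponent strategy; NE are the intersections.
Firm A's best responses — vs L: V (payoff 6); vs M: V (payoff 6); vs N: V (payoff 5); vs O: X (payoff 8).
Firm B's best responses — vs U: N (payoff 8); vs V: M (payoff 7); vs W: M (payoff 3); vs X: N (payoff 6).
The only mutual best response is (V, M); neither player gains by switching there.

(V, M)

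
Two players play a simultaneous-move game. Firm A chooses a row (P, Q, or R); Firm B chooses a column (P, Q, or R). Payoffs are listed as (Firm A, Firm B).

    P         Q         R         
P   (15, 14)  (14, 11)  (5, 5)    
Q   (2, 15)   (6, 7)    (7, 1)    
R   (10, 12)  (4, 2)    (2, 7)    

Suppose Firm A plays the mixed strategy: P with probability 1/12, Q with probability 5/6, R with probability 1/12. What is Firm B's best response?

P

Firm B's best reply maximizes expected payoff against the mix.
P: (1/12)·14 + (5/6)·15 + (1/12)·12 = 44/3
Q: (1/12)·11 + (5/6)·7 + (1/12)·2 = 83/12
R: (1/12)·5 + (5/6)·1 + (1/12)·7 = 11/6
Highest expected payoff is 44/3, from P.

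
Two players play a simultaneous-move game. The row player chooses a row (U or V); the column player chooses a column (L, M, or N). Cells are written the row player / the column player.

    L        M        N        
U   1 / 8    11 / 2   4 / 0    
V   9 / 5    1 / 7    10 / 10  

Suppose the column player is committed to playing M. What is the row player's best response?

U

With the column player fixed at M, the row player's payoffs are: U → 11, V → 1.
The maximum is 11, achieved by U.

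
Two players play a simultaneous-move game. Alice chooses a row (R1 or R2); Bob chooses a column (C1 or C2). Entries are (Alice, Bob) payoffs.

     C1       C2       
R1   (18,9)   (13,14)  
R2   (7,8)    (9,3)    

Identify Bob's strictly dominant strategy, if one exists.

A strategy is strictly dominant if it gives Bob a strictly higher payoff than every other strategy, against every choice by the opponent.
C1 is not dominant: against R1, C2 gives 14 > 9.
C2 is not dominant: against R2, C1 gives 8 > 3.
No single strategy is best against every opponent action.

No strictly dominant strategy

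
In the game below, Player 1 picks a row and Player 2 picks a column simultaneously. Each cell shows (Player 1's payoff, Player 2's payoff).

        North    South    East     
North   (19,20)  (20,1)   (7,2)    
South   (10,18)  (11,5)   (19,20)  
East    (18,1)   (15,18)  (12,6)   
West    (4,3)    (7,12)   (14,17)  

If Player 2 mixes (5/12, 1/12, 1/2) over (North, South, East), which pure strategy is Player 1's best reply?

Compute Player 1's expected payoff from each pure strategy against the given mix.
North: (5/12)·19 + (1/12)·20 + (1/2)·7 = 157/12
South: (5/12)·10 + (1/12)·11 + (1/2)·19 = 175/12
East: (5/12)·18 + (1/12)·15 + (1/2)·12 = 59/4
West: (5/12)·4 + (1/12)·7 + (1/2)·14 = 37/4
Highest expected payoff is 59/4, from East.

East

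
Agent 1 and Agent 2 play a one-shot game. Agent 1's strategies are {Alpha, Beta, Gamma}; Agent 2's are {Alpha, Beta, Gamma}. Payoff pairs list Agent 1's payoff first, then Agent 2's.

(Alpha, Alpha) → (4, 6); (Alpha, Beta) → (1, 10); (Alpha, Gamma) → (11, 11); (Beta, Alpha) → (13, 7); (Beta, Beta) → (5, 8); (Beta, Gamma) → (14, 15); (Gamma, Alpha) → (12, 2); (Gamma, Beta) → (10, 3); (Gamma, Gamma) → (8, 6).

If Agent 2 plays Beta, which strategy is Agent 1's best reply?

With Agent 2 fixed at Beta, Agent 1's payoffs are: Alpha → 1, Beta → 5, Gamma → 10.
The maximum is 10, achieved by Gamma.

Gamma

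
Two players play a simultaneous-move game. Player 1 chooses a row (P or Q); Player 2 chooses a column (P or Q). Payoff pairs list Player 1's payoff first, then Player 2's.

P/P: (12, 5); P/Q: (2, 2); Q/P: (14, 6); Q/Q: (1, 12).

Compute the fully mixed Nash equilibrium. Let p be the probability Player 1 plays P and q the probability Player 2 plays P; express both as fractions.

p = 2/3, q = 1/3

In a mixed NE each player is indifferent between their pure strategies, so the opponent's mix sets the indifference.
Player 2 indifferent between P and Q: p·5 + (1−p)·6 = p·2 + (1−p)·12 ⟹ 6 + (-1)p = 12 + (-10)p ⟹ p = 2/3.
Player 1 indifferent between P and Q: q·12 + (1−q)·2 = q·14 + (1−q)·1 ⟹ 2 + 10q = 1 + 13q ⟹ q = 1/3.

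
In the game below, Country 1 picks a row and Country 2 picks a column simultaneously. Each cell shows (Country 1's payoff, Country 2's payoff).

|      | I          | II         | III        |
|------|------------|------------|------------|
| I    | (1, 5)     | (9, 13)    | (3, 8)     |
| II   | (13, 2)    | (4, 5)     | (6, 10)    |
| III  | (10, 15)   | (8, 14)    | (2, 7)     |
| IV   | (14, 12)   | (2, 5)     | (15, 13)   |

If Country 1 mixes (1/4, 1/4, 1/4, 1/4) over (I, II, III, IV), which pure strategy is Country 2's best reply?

III

Country 2's best reply maximizes expected payoff against the mix.
I: (1/4)·5 + (1/4)·2 + (1/4)·15 + (1/4)·12 = 17/2
II: (1/4)·13 + (1/4)·5 + (1/4)·14 + (1/4)·5 = 37/4
III: (1/4)·8 + (1/4)·10 + (1/4)·7 + (1/4)·13 = 19/2
Highest expected payoff is 19/2, from III.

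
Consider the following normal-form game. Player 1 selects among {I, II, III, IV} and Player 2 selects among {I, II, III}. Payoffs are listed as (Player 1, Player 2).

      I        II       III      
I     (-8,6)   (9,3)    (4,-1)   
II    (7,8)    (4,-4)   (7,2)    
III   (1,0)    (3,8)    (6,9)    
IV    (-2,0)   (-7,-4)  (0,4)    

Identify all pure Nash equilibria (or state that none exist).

A profile is a Nash equilibrium when each player is best-responding to the other.
Player 1's best responses — vs I: II (payoff 7); vs II: I (payoff 9); vs III: II (payoff 7).
Player 2's best responses — vs I: I (payoff 6); vs II: I (payoff 8); vs III: III (payoff 9); vs IV: III (payoff 4).
The only mutual best response is (II, I); neither player gains by switching there.

(II, I)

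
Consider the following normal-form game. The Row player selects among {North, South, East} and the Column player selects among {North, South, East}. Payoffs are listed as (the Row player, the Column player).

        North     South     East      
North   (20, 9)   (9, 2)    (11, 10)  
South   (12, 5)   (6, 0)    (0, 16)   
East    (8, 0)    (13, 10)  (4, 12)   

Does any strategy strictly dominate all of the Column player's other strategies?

East

Check whether one of the Column player's strategies beats all alternatives regardless of what the opponent does.
East strictly dominates: vs North: 10 > each of {9, 2}; vs South: 16 > each of {5, 0}; vs East: 12 > each of {0, 10}.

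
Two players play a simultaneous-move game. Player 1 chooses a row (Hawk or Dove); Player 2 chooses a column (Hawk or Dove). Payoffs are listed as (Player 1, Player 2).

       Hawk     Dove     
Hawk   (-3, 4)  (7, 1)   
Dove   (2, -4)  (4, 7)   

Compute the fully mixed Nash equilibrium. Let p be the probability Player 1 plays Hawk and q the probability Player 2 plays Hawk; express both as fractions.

Each player's mixing probability is pinned down by making the *other* player indifferent.
Player 2 indifferent between Hawk and Dove: p·4 + (1−p)·(-4) = p·1 + (1−p)·7 ⟹ (-4) + 8p = 7 + (-6)p ⟹ p = 11/14.
Player 1 indifferent between Hawk and Dove: q·(-3) + (1−q)·7 = q·2 + (1−q)·4 ⟹ 7 + (-10)q = 4 + (-2)q ⟹ q = 3/8.

p = 11/14, q = 3/8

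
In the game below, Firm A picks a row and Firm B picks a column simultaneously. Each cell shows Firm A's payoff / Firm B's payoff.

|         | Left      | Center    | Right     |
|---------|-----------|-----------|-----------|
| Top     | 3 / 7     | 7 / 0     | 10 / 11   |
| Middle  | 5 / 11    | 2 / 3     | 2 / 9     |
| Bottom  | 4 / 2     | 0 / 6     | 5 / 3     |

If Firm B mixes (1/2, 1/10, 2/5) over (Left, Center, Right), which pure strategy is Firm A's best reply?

Compute Firm A's expected payoff from each pure strategy against the given mix.
Top: (1/2)·3 + (1/10)·7 + (2/5)·10 = 31/5
Middle: (1/2)·5 + (1/10)·2 + (2/5)·2 = 7/2
Bottom: (1/2)·4 + (1/10)·0 + (2/5)·5 = 4
Highest expected payoff is 31/5, from Top.

Top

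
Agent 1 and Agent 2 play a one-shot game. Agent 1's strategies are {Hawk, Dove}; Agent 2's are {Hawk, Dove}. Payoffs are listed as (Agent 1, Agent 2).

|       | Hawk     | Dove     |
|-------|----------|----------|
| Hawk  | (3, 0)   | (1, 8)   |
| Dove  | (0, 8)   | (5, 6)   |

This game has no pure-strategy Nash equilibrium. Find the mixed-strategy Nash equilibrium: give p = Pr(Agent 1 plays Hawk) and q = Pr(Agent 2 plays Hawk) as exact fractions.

Each player's mixing probability is pinned down by making the *other* player indifferent.
Agent 2 indifferent between Hawk and Dove: p·0 + (1−p)·8 = p·8 + (1−p)·6 ⟹ 8 + (-8)p = 6 + 2p ⟹ p = 1/5.
Agent 1 indifferent between Hawk and Dove: q·3 + (1−q)·1 = q·0 + (1−q)·5 ⟹ 1 + 2q = 5 + (-5)q ⟹ q = 4/7.

p = 1/5, q = 4/7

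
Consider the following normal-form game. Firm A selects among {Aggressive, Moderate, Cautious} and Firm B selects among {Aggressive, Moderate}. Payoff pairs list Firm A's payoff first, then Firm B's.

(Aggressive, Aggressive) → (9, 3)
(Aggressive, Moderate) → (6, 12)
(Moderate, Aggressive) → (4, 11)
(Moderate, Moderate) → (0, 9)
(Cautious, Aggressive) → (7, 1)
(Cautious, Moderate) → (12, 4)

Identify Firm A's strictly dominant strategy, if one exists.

None

A strategy is strictly dominant if it gives Firm A a strictly higher payoff than every other strategy, against every choice by the opponent.
Aggressive is not dominant: against Moderate, Cautious gives 12 > 6.
Moderate is not dominant: against Aggressive, Aggressive gives 9 > 4.
Cautious is not dominant: against Aggressive, Aggressive gives 9 > 7.
No single strategy is best against every opponent action.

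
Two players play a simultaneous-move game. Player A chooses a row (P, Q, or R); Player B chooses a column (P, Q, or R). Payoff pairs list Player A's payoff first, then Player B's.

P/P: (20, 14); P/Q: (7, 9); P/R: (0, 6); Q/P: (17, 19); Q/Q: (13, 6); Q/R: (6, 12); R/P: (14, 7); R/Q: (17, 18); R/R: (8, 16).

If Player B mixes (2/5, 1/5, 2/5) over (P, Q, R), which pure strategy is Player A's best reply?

Compute Player A's expected payoff from each pure strategy against the given mix.
P: (2/5)·20 + (1/5)·7 + (2/5)·0 = 47/5
Q: (2/5)·17 + (1/5)·13 + (2/5)·6 = 59/5
R: (2/5)·14 + (1/5)·17 + (2/5)·8 = 61/5
Highest expected payoff is 61/5, from R.

R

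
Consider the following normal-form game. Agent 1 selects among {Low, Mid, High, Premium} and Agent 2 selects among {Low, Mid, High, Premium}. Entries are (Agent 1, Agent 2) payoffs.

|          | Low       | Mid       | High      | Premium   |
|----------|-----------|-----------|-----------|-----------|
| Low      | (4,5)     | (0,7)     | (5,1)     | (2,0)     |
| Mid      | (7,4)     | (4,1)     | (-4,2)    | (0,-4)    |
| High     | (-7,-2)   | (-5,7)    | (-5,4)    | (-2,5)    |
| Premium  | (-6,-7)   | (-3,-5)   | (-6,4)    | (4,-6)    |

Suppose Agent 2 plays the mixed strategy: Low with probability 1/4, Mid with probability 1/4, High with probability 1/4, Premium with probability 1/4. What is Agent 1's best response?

Low

Compute Agent 1's expected payoff from each pure strategy against the given mix.
Low: (1/4)·4 + (1/4)·0 + (1/4)·5 + (1/4)·2 = 11/4
Mid: (1/4)·7 + (1/4)·4 + (1/4)·(-4) + (1/4)·0 = 7/4
High: (1/4)·(-7) + (1/4)·(-5) + (1/4)·(-5) + (1/4)·(-2) = -19/4
Premium: (1/4)·(-6) + (1/4)·(-3) + (1/4)·(-6) + (1/4)·4 = -11/4
Highest expected payoff is 11/4, from Low.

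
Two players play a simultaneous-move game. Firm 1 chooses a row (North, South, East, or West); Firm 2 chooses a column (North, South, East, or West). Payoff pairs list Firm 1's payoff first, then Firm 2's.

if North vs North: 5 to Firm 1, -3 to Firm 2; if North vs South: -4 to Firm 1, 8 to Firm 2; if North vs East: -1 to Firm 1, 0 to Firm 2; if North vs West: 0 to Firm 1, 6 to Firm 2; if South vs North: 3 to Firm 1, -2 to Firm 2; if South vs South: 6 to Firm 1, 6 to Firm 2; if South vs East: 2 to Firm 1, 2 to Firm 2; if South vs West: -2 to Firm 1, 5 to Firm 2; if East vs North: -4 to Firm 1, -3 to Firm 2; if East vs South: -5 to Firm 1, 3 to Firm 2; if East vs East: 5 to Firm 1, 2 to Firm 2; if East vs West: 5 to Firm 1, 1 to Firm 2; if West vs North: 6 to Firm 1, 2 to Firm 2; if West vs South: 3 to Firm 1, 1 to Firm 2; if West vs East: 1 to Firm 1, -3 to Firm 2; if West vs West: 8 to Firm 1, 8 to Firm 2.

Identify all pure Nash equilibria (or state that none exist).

Find each player's best response to every opponent strategy; NE are the intersections.
Firm 1's best responses — vs North: West (payoff 6); vs South: South (payoff 6); vs East: East (payoff 5); vs West: West (payoff 8).
Firm 2's best responses — vs North: South (payoff 8); vs South: South (payoff 6); vs East: South (payoff 3); vs West: West (payoff 8).
Mutual best responses occur at (South, South) and (West, West); at each, neither player gains by switching.

(South, South) and (West, West)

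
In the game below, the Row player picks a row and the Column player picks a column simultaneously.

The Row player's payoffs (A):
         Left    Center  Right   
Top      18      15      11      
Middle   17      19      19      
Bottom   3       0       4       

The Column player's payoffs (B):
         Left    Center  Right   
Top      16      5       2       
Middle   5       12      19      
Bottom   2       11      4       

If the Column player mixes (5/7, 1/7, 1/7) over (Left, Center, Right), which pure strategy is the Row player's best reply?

The Row player's best reply maximizes expected payoff against the mix.
Top: (5/7)·18 + (1/7)·15 + (1/7)·11 = 116/7
Middle: (5/7)·17 + (1/7)·19 + (1/7)·19 = 123/7
Bottom: (5/7)·3 + (1/7)·0 + (1/7)·4 = 19/7
Highest expected payoff is 123/7, from Middle.

Middle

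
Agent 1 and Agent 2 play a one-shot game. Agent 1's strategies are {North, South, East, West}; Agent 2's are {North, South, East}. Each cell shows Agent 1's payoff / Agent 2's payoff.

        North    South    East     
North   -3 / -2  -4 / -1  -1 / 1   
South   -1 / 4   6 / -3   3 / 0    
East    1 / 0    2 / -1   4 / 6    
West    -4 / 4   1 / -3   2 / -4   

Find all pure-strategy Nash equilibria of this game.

Check mutual best responses: a cell is a NE iff neither player can gain by unilaterally deviating.
Agent 1's best responses — vs North: East (payoff 1); vs South: South (payoff 6); vs East: East (payoff 4).
Agent 2's best responses — vs North: East (payoff 1); vs South: North (payoff 4); vs East: East (payoff 6); vs West: North (payoff 4).
The only mutual best response is (East, East); neither player gains by switching there.

(East, East)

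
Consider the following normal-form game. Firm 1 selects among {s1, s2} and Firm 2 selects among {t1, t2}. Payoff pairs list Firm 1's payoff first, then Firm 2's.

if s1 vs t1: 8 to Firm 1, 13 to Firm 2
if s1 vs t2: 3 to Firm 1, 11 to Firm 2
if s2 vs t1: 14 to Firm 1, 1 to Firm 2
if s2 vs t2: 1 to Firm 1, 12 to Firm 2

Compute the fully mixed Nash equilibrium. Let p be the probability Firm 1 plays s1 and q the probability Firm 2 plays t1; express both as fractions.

p = 11/13, q = 1/4

In a mixed NE each player is indifferent between their pure strategies, so the opponent's mix sets the indifference.
Firm 2 indifferent between t1 and t2: p·13 + (1−p)·1 = p·11 + (1−p)·12 ⟹ 1 + 12p = 12 + (-1)p ⟹ p = 11/13.
Firm 1 indifferent between s1 and s2: q·8 + (1−q)·3 = q·14 + (1−q)·1 ⟹ 3 + 5q = 1 + 13q ⟹ q = 1/4.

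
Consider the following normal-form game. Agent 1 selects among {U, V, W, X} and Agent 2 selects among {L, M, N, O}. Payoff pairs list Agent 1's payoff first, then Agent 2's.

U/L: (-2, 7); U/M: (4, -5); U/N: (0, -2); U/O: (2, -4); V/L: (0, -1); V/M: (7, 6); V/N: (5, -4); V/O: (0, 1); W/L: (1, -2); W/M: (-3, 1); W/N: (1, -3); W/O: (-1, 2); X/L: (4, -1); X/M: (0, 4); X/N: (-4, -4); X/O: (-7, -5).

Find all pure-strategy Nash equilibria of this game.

Find each player's best response to every opponent strategy; NE are the intersections.
Agent 1's best responses — vs L: X (payoff 4); vs M: V (payoff 7); vs N: V (payoff 5); vs O: U (payoff 2).
Agent 2's best responses — vs U: L (payoff 7); vs V: M (payoff 6); vs W: O (payoff 2); vs X: M (payoff 4).
The only mutual best response is (V, M); neither player gains by switching there.

(V, M)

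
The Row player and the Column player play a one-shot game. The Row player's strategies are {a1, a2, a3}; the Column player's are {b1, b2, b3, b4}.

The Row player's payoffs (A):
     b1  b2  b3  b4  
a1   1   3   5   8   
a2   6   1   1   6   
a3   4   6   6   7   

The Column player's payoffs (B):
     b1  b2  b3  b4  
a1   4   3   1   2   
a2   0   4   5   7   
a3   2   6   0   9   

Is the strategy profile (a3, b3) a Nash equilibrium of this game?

No

Holding the Column player at b3: the Row player gets 6 from a3, versus 5 from a1, 1 from a2. No profitable deviation for the Row player.
Holding the Row player at a3: the Column player gets 0 from b3 but could get 9 by switching to b4. The Column player has a profitable deviation.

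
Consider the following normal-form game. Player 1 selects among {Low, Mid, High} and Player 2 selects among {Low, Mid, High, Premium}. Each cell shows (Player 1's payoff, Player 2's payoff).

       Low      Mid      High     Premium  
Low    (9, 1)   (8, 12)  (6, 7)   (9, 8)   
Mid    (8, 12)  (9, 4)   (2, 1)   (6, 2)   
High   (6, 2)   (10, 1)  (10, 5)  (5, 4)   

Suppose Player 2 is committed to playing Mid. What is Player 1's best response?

High

With Player 2 fixed at Mid, Player 1's payoffs are: Low → 8, Mid → 9, High → 10.
The maximum is 10, achieved by High.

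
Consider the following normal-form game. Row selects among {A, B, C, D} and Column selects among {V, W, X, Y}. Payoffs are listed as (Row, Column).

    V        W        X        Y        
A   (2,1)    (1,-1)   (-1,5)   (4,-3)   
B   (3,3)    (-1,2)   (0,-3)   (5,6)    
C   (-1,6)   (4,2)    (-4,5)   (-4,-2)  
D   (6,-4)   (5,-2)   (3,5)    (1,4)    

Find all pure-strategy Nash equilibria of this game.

(B, Y) and (D, X)

A profile is a Nash equilibrium when each player is best-responding to the other.
Row's best responses — vs V: D (payoff 6); vs W: D (payoff 5); vs X: D (payoff 3); vs Y: B (payoff 5).
Column's best responses — vs A: X (payoff 5); vs B: Y (payoff 6); vs C: V (payoff 6); vs D: X (payoff 5).
Mutual best responses occur at (B, Y) and (D, X); at each, neither player gains by switching.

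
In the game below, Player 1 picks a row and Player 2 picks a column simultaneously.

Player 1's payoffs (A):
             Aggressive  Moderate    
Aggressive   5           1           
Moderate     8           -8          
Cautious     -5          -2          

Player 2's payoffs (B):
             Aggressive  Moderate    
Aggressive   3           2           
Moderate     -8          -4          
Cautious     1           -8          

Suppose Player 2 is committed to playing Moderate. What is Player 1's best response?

Aggressive

With Player 2 fixed at Moderate, Player 1's payoffs are: Aggressive → 1, Moderate → -8, Cautious → -2.
The maximum is 1, achieved by Aggressive.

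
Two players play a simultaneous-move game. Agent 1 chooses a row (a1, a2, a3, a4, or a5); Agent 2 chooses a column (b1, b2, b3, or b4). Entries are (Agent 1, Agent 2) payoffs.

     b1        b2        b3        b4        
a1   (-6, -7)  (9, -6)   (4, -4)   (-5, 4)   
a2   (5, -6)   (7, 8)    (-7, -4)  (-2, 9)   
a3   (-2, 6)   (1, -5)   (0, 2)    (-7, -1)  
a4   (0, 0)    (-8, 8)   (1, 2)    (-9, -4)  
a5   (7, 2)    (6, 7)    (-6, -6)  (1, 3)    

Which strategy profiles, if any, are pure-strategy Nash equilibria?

No pure-strategy Nash equilibrium

Find each player's best response to every opponent strategy; NE are the intersections.
Agent 1's best responses — vs b1: a5 (payoff 7); vs b2: a1 (payoff 9); vs b3: a1 (payoff 4); vs b4: a5 (payoff 1).
Agent 2's best responses — vs a1: b4 (payoff 4); vs a2: b4 (payoff 9); vs a3: b1 (payoff 6); vs a4: b2 (payoff 8); vs a5: b2 (payoff 7).
No cell has both players best-responding. For instance, Agent 1's best reply to b4 is a5, but against a5 Agent 2 prefers b2 over b4.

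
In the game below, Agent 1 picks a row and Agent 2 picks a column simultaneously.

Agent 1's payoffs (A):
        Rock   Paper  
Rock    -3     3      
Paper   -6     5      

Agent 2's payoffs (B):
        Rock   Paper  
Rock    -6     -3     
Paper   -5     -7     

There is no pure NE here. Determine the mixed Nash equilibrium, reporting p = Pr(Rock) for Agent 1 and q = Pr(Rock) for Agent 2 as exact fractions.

p = 2/5, q = 2/5

In a mixed NE each player is indifferent between their pure strategies, so the opponent's mix sets the indifference.
Agent 2 indifferent between Rock and Paper: p·(-6) + (1−p)·(-5) = p·(-3) + (1−p)·(-7) ⟹ (-5) + (-1)p = (-7) + 4p ⟹ p = 2/5.
Agent 1 indifferent between Rock and Paper: q·(-3) + (1−q)·3 = q·(-6) + (1−q)·5 ⟹ 3 + (-6)q = 5 + (-11)q ⟹ q = 2/5.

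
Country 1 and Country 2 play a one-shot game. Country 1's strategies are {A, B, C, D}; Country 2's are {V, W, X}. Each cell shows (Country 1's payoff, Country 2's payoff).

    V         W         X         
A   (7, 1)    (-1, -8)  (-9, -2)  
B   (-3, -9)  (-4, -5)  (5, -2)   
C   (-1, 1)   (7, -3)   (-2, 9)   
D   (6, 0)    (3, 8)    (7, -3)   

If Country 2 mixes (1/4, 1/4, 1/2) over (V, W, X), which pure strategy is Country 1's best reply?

D

Compute Country 1's expected payoff from each pure strategy against the given mix.
A: (1/4)·7 + (1/4)·(-1) + (1/2)·(-9) = -3
B: (1/4)·(-3) + (1/4)·(-4) + (1/2)·5 = 3/4
C: (1/4)·(-1) + (1/4)·7 + (1/2)·(-2) = 1/2
D: (1/4)·6 + (1/4)·3 + (1/2)·7 = 23/4
Highest expected payoff is 23/4, from D.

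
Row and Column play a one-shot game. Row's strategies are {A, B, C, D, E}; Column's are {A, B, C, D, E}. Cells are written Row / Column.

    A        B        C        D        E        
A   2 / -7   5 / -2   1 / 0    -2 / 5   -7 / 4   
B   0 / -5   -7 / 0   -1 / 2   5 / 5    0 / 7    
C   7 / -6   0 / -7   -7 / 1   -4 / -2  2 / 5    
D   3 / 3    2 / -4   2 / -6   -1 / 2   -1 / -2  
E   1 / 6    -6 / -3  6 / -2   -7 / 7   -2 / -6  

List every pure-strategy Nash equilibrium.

Check mutual best responses: a cell is a NE iff neither player can gain by unilaterally deviating.
Row's best responses — vs A: C (payoff 7); vs B: A (payoff 5); vs C: E (payoff 6); vs D: B (payoff 5); vs E: C (payoff 2).
Column's best responses — vs A: D (payoff 5); vs B: E (payoff 7); vs C: E (payoff 5); vs D: A (payoff 3); vs E: D (payoff 7).
The only mutual best response is (C, E); neither player gains by switching there.

(C, E)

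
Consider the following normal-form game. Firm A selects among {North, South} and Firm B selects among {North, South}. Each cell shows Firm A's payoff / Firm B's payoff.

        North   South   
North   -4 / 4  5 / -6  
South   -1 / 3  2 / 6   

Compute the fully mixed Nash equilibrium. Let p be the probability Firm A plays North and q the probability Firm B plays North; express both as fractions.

Each player's mixing probability is pinned down by making the *other* player indifferent.
Firm B indifferent between North and South: p·4 + (1−p)·3 = p·(-6) + (1−p)·6 ⟹ 3 + 1p = 6 + (-12)p ⟹ p = 3/13.
Firm A indifferent between North and South: q·(-4) + (1−q)·5 = q·(-1) + (1−q)·2 ⟹ 5 + (-9)q = 2 + (-3)q ⟹ q = 1/2.

p = 3/13, q = 1/2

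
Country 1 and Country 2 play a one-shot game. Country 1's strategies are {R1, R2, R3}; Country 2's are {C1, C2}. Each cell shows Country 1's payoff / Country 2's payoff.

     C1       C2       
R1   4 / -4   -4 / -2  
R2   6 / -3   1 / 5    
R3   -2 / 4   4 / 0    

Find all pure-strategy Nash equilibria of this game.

A profile is a Nash equilibrium when each player is best-responding to the other.
Country 1's best responses — vs C1: R2 (payoff 6); vs C2: R3 (payoff 4).
Country 2's best responses — vs R1: C2 (payoff -2); vs R2: C2 (payoff 5); vs R3: C1 (payoff 4).
No cell has both players best-responding. For instance, Country 1's best reply to C2 is R3, but against R3 Country 2 prefers C1 over C2.

No pure-strategy Nash equilibrium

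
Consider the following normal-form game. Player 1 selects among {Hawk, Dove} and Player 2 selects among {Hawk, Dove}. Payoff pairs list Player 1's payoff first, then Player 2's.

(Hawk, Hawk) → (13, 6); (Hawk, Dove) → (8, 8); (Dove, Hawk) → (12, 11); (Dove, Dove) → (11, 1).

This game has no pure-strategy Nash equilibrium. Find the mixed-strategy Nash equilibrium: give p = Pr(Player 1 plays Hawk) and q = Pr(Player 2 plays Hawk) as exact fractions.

Each player's mixing probability is pinned down by making the *other* player indifferent.
Player 2 indifferent between Hawk and Dove: p·6 + (1−p)·11 = p·8 + (1−p)·1 ⟹ 11 + (-5)p = 1 + 7p ⟹ p = 5/6.
Player 1 indifferent between Hawk and Dove: q·13 + (1−q)·8 = q·12 + (1−q)·11 ⟹ 8 + 5q = 11 + 1q ⟹ q = 3/4.

p = 5/6, q = 3/4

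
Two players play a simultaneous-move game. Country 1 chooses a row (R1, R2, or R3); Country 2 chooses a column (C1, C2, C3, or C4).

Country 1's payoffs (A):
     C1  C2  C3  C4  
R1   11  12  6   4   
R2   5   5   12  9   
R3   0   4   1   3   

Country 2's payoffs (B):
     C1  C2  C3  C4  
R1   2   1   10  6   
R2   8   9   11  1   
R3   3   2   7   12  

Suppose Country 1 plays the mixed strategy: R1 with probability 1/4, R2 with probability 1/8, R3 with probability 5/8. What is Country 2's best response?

C4

Country 2's best reply maximizes expected payoff against the mix.
C1: (1/4)·2 + (1/8)·8 + (5/8)·3 = 27/8
C2: (1/4)·1 + (1/8)·9 + (5/8)·2 = 21/8
C3: (1/4)·10 + (1/8)·11 + (5/8)·7 = 33/4
C4: (1/4)·6 + (1/8)·1 + (5/8)·12 = 73/8
Highest expected payoff is 73/8, from C4.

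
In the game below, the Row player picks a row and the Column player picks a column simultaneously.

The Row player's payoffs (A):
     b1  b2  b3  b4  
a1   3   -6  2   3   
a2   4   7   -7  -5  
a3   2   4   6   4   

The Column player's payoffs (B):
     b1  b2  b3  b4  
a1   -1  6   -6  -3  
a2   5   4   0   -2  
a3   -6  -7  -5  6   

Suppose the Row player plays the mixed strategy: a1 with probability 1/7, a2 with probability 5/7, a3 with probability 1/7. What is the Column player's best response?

b2

Compute the Column player's expected payoff from each pure strategy against the given mix.
b1: (1/7)·(-1) + (5/7)·5 + (1/7)·(-6) = 18/7
b2: (1/7)·6 + (5/7)·4 + (1/7)·(-7) = 19/7
b3: (1/7)·(-6) + (5/7)·0 + (1/7)·(-5) = -11/7
b4: (1/7)·(-3) + (5/7)·(-2) + (1/7)·6 = -1
Highest expected payoff is 19/7, from b2.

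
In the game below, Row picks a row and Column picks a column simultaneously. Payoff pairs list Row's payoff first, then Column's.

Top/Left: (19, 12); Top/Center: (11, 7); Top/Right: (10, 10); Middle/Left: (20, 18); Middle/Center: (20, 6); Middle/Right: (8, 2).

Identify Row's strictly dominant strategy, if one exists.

Check whether one of Row's strategies beats all alternatives regardless of what the opponent does.
Top is not dominant: against Left, Middle gives 20 > 19.
Middle is not dominant: against Right, Top gives 10 > 8.
No single strategy is best against every opponent action.

No strictly dominant strategy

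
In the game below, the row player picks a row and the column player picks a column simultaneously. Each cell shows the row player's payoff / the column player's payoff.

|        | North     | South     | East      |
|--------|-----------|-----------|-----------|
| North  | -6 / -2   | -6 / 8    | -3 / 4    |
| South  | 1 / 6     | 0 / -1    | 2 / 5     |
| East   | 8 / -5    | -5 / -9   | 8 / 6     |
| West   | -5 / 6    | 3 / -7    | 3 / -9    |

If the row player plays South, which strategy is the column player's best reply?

With the row player fixed at South, the column player's payoffs are: North → 6, South → -1, East → 5.
The maximum is 6, achieved by North.

North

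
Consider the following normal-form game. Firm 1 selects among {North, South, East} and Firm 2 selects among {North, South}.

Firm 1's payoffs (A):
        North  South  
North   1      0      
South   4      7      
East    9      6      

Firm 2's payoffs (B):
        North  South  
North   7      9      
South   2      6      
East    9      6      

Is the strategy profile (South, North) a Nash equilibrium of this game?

No

Holding Firm 2 at North: Firm 1 gets 4 from South but could get 9 by switching to East. Firm 1 has a profitable deviation.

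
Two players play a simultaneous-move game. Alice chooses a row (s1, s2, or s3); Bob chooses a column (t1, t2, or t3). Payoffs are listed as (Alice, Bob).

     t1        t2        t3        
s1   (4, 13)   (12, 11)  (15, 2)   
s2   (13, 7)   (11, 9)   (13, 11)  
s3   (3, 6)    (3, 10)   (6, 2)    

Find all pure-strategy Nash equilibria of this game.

There is no pure-strategy Nash equilibrium

Check mutual best responses: a cell is a NE iff neither player can gain by unilaterally deviating.
Alice's best responses — vs t1: s2 (payoff 13); vs t2: s1 (payoff 12); vs t3: s1 (payoff 15).
Bob's best responses — vs s1: t1 (payoff 13); vs s2: t3 (payoff 11); vs s3: t2 (payoff 10).
No cell has both players best-responding. For instance, Alice's best reply to t3 is s1, but against s1 Bob prefers t1 over t3.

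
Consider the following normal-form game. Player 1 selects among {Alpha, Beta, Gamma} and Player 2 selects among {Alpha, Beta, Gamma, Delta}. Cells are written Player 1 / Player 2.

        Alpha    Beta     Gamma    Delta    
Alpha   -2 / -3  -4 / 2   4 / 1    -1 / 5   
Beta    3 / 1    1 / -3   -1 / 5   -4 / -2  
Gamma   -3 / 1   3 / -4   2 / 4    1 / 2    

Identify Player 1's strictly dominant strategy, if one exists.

A strategy is strictly dominant if it gives Player 1 a strictly higher payoff than every other strategy, against every choice by the opponent.
Alpha is not dominant: against Alpha, Beta gives 3 > -2.
Beta is not dominant: against Beta, Gamma gives 3 > 1.
Gamma is not dominant: against Alpha, Alpha gives -2 > -3.
No single strategy is best against every opponent action.

No strictly dominant strategy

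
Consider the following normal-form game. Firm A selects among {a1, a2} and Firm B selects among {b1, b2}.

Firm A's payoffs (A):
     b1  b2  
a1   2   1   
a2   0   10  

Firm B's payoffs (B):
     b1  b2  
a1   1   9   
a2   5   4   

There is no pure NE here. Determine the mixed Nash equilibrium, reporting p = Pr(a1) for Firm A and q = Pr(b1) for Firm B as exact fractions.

Each player's mixing probability is pinned down by making the *other* player indifferent.
Firm B indifferent between b1 and b2: p·1 + (1−p)·5 = p·9 + (1−p)·4 ⟹ 5 + (-4)p = 4 + 5p ⟹ p = 1/9.
Firm A indifferent between a1 and a2: q·2 + (1−q)·1 = q·0 + (1−q)·10 ⟹ 1 + 1q = 10 + (-10)q ⟹ q = 9/11.

p = 1/9, q = 9/11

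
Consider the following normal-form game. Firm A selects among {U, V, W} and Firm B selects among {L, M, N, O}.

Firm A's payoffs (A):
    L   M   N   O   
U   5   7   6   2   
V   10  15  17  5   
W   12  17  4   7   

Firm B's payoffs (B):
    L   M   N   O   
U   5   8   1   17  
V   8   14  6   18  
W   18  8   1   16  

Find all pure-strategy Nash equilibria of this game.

(W, L)

A profile is a Nash equilibrium when each player is best-responding to the other.
Firm A's best responses — vs L: W (payoff 12); vs M: W (payoff 17); vs N: V (payoff 17); vs O: W (payoff 7).
Firm B's best responses — vs U: O (payoff 17); vs V: O (payoff 18); vs W: L (payoff 18).
The only mutual best response is (W, L); neither player gains by switching there.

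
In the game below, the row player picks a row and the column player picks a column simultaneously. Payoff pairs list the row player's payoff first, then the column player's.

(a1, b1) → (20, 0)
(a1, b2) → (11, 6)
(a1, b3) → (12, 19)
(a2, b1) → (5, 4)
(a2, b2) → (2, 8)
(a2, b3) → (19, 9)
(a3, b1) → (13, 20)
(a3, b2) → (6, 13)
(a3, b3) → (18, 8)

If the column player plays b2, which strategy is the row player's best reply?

With the column player fixed at b2, the row player's payoffs are: a1 → 11, a2 → 2, a3 → 6.
The maximum is 11, achieved by a1.

a1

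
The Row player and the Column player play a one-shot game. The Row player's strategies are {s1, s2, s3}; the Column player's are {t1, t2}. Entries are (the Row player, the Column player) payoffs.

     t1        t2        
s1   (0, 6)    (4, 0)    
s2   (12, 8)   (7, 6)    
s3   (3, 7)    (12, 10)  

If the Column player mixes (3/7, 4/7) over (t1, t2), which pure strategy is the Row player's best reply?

s2

The Row player's best reply maximizes expected payoff against the mix.
s1: (3/7)·0 + (4/7)·4 = 16/7
s2: (3/7)·12 + (4/7)·7 = 64/7
s3: (3/7)·3 + (4/7)·12 = 57/7
Highest expected payoff is 64/7, from s2.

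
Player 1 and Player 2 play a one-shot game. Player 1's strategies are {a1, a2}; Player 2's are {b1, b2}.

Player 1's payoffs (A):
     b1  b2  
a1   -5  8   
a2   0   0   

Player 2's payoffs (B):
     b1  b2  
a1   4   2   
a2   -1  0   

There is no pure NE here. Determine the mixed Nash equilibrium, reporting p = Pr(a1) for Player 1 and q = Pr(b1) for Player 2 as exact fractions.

p = 1/3, q = 8/13

Each player's mixing probability is pinned down by making the *other* player indifferent.
Player 2 indifferent between b1 and b2: p·4 + (1−p)·(-1) = p·2 + (1−p)·0 ⟹ (-1) + 5p = 0 + 2p ⟹ p = 1/3.
Player 1 indifferent between a1 and a2: q·(-5) + (1−q)·8 = q·0 + (1−q)·0 ⟹ 8 + (-13)q = 0 + 0q ⟹ q = 8/13.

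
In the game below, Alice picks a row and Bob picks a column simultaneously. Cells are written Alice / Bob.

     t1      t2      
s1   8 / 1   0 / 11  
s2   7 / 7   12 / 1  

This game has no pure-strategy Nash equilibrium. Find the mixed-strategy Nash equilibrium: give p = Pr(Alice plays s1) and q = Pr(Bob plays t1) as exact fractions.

p = 3/8, q = 12/13

In a mixed NE each player is indifferent between their pure strategies, so the opponent's mix sets the indifference.
Bob indifferent between t1 and t2: p·1 + (1−p)·7 = p·11 + (1−p)·1 ⟹ 7 + (-6)p = 1 + 10p ⟹ p = 3/8.
Alice indifferent between s1 and s2: q·8 + (1−q)·0 = q·7 + (1−q)·12 ⟹ 0 + 8q = 12 + (-5)q ⟹ q = 12/13.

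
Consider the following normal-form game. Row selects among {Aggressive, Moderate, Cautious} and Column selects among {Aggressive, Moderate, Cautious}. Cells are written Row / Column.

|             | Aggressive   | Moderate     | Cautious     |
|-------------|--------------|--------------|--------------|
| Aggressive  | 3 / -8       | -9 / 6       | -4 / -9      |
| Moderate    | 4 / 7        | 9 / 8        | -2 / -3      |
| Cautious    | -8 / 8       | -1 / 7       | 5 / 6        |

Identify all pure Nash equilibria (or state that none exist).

A profile is a Nash equilibrium when each player is best-responding to the other.
Row's best responses — vs Aggressive: Moderate (payoff 4); vs Moderate: Moderate (payoff 9); vs Cautious: Cautious (payoff 5).
Column's best responses — vs Aggressive: Moderate (payoff 6); vs Moderate: Moderate (payoff 8); vs Cautious: Aggressive (payoff 8).
The only mutual best response is (Moderate, Moderate); neither player gains by switching there.

(Moderate, Moderate)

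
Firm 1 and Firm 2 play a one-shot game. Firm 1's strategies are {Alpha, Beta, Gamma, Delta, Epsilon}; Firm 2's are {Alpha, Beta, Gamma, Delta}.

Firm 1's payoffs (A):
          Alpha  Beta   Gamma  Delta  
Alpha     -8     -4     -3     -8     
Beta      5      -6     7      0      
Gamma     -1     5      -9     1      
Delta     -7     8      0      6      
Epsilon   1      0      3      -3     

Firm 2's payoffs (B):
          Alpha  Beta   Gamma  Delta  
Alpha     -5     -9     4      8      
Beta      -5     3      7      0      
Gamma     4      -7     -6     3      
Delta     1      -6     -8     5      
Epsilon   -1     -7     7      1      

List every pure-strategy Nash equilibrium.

Check mutual best responses: a cell is a NE iff neither player can gain by unilaterally deviating.
Firm 1's best responses — vs Alpha: Beta (payoff 5); vs Beta: Delta (payoff 8); vs Gamma: Beta (payoff 7); vs Delta: Delta (payoff 6).
Firm 2's best responses — vs Alpha: Delta (payoff 8); vs Beta: Gamma (payoff 7); vs Gamma: Alpha (payoff 4); vs Delta: Delta (payoff 5); vs Epsilon: Gamma (payoff 7).
Mutual best responses occur at (Beta, Gamma) and (Delta, Delta); at each, neither player gains by switching.

(Beta, Gamma) and (Delta, Delta)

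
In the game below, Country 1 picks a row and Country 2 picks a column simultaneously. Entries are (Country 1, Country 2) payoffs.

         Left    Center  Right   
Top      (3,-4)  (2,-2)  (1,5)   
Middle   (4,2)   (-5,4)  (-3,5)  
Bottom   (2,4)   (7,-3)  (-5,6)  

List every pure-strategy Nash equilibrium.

Find each player's best response to every opponent strategy; NE are the intersections.
Country 1's best responses — vs Left: Middle (payoff 4); vs Center: Bottom (payoff 7); vs Right: Top (payoff 1).
Country 2's best responses — vs Top: Right (payoff 5); vs Middle: Right (payoff 5); vs Bottom: Right (payoff 6).
The only mutual best response is (Top, Right); neither player gains by switching there.

(Top, Right)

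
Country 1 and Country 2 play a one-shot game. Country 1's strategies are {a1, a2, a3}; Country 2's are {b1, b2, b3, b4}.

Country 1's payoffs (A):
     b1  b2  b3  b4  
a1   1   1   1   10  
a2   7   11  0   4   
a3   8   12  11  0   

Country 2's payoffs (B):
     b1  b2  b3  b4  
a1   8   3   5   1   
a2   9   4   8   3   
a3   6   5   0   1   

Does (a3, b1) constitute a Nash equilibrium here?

Holding Country 2 at b1: Country 1 gets 8 from a3, versus 1 from a1, 7 from a2. No profitable deviation for Country 1.
Holding Country 1 at a3: Country 2 gets 6 from b1, versus 5 from b2, 0 from b3, 1 from b4. No profitable deviation for Country 2 either.

Yes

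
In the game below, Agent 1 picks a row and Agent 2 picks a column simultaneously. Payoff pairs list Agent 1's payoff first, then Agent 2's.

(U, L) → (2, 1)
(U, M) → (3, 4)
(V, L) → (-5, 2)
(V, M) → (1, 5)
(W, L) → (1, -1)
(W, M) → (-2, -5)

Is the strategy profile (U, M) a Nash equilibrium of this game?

Yes

Holding Agent 2 at M: Agent 1 gets 3 from U, versus 1 from V, -2 from W. No profitable deviation for Agent 1.
Holding Agent 1 at U: Agent 2 gets 4 from M, versus 1 from L. No profitable deviation for Agent 2 either.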